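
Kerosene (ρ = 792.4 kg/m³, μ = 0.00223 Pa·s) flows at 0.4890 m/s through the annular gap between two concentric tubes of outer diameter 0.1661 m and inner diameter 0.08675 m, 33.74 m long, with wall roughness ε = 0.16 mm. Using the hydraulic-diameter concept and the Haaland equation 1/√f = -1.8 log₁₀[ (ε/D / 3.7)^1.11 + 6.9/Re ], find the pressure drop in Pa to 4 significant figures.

ΔP ≈ 1268 Pa

Hydraulic diameter D_h = 4A/P = D_o - D_i = 0.1661 - 0.08675 = 0.07935 m.
Re = ρVD_h/μ = 792.4·0.489·0.07935/0.00223 = 1.379e+04.
ε/D_h = 0.00016/0.07935 = 0.00202; Haaland gives 1/√f = -1.8 log₁₀[0.000238+0.0005] = 5.637, so f = 0.03148.
ΔP = f(L/D_h)(ρV²/2) = 0.03148·33.74/0.07935·94.74 = 1268 Pa.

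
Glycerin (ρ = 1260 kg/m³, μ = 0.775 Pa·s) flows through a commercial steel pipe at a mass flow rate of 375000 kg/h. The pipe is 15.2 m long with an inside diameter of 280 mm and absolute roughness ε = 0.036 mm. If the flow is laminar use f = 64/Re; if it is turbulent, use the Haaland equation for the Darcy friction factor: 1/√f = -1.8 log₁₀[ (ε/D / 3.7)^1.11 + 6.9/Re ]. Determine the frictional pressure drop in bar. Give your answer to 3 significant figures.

ΔP ≈ 0.0646 bar

ṁ = 375000 kg/h = 375000/3600 = 104.2 kg/s.
A = πD²/4 = π(0.28)²/4 = 0.06158 m²; mean velocity V = ṁ/(ρA) = 104.2/(1260 · 0.06158) = 1.343 m/s.
Reynolds number Re = ρVD/μ = 1260 · 1.343 · 0.28 / 0.775 = 611.2.
Re < 2300 → laminar flow, so f = 64/Re = 64/611.2 = 0.1047 (the turbulent correlation is not needed).
Darcy-Weisbach: ΔP = f(L/D)(ρV²/2) = 0.1047·(15.2/0.28)·(1260·1.343²/2) = 0.1047·54.29·1136 = 6456 Pa.
ΔP = 6456 Pa = 0.0646 bar.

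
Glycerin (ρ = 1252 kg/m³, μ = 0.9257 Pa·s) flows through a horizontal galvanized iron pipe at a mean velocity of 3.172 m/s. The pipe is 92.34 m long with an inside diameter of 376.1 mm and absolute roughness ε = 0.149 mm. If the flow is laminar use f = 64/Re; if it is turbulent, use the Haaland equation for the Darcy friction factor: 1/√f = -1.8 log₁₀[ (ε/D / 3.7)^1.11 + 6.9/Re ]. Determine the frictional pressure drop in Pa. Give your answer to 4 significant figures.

ΔP ≈ 61340 Pa

Reynolds number Re = ρVD/μ = 1252 · 3.172 · 0.3761 / 0.926 = 1614.
Re < 2300 → laminar flow, so f = 64/Re = 64/1614 = 0.03967 (the turbulent correlation is not needed).
Darcy-Weisbach: ΔP = f(L/D)(ρV²/2) = 0.03967·(92.34/0.3761)·(1252·3.172²/2) = 0.03967·245.5·6299 = 6.134e+04 Pa.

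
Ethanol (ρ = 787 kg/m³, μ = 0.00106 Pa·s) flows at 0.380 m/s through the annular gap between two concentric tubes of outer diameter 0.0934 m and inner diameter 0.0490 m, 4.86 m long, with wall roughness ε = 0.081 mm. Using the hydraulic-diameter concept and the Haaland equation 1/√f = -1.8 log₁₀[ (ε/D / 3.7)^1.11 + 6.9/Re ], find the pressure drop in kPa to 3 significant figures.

Hydraulic diameter D_h = 4A/P = D_o - D_i = 0.0934 - 0.049 = 0.0444 m.
Re = ρVD_h/μ = 787·0.38·0.0444/0.00106 = 1.253e+04.
ε/D_h = 8.1e-05/0.0444 = 0.00182; Haaland gives 1/√f = -1.8 log₁₀[0.000213+0.000551] = 5.61, so f = 0.03177.
ΔP = f(L/D_h)(ρV²/2) = 0.03177·4.86/0.0444·56.82 = 197.6 Pa.
ΔP = 0.198 kPa.

ΔP ≈ 0.198 kPa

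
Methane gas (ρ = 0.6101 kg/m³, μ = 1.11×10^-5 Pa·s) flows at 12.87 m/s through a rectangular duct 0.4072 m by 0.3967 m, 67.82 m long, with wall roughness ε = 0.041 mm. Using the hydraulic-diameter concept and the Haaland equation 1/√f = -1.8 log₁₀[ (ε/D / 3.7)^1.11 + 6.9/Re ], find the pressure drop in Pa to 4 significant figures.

ΔP ≈ 131.0 Pa

Hydraulic diameter D_h = 4A/P = 4·(0.4072·0.3967)/(2·(0.4072+0.3967)) = 0.6461/1.608 = 0.4019 m.
Re = ρVD_h/μ = 0.6101·12.87·0.4019/1.11e-05 = 2.843e+05.
ε/D_h = 4.1e-05/0.4019 = 0.000102; Haaland gives 1/√f = -1.8 log₁₀[8.69e-06+2.43e-05] = 8.068, so f = 0.01536.
ΔP = f(L/D_h)(ρV²/2) = 0.01536·67.82/0.4019·50.53 = 131 Pa.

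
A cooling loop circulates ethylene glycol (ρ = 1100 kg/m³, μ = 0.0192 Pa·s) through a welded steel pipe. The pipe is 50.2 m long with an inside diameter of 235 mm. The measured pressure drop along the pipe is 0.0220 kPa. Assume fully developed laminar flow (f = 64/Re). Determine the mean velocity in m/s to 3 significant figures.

V ≈ 0.0394 m/s

For laminar flow, f = 64/Re with Re = ρVD/μ, so Darcy-Weisbach reduces to ΔP = 32μLV/D². Solving for V: V = ΔP·D²/(32μL) = 22·(0.235)²/(32·0.0192·50.2) = 0.03939 m/s.
Check: Re = ρVD/μ = 1100·0.03939·0.235/0.0192 = 530.4 < 2300, so the laminar assumption holds.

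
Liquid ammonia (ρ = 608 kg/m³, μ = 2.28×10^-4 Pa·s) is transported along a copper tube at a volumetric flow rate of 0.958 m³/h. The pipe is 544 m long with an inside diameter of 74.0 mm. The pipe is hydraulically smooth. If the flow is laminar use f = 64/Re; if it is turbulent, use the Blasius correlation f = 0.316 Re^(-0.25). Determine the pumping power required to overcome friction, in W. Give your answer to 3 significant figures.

Q = 0.958 m³/h = 0.958/3600 = 0.0002661 m³/s.
Cross-sectional area A = πD²/4 = π(0.074)²/4 = 0.004301 m²; mean velocity V = Q/A = 0.0002661/0.004301 = 0.06187 m/s.
Reynolds number Re = ρVD/μ = 608 · 0.06187 · 0.074 / 0.000228 = 1.221e+04.
Re > 4000 → turbulent. Smooth-pipe (Blasius): f = 0.316 Re^(-0.25) = 0.316/(1.221e+04)^0.25 = 0.03006.
Darcy-Weisbach: ΔP = f(L/D)(ρV²/2) = 0.03006·(544/0.074)·(608·0.06187²/2) = 0.03006·7351·1.164 = 257.2 Pa.
Pumping power P = QΔP = 0.0002661·257.2 = 0.06844 W = 0.0684 W.

P ≈ 0.0684 W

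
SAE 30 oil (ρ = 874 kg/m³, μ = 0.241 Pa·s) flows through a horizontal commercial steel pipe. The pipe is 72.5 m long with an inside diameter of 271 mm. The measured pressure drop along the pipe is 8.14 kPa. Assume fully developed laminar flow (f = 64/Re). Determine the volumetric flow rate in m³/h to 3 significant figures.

Q ≈ 222 m³/h

For laminar flow, f = 64/Re with Re = ρVD/μ, so Darcy-Weisbach reduces to ΔP = 32μLV/D². Solving for V: V = ΔP·D²/(32μL) = 8140·(0.271)²/(32·0.241·72.5) = 1.069 m/s.
Check: Re = ρVD/μ = 874·1.069·0.271/0.241 = 1051 < 2300, so the laminar assumption holds.
Q = V·A = 1.069·(π/4·0.271²) = 0.06167 m³/s = 222 m³/h.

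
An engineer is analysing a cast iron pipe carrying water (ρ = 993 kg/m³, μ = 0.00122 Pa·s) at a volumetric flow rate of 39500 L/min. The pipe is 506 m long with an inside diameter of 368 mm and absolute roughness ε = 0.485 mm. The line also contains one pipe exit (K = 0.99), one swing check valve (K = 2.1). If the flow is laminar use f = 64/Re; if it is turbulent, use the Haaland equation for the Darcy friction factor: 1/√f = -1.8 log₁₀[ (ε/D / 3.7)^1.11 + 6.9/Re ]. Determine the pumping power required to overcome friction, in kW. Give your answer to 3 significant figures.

P ≈ 403 kW

Q = 39500 L/min = 39500/60000 = 0.6583 m³/s.
Cross-sectional area A = πD²/4 = π(0.368)²/4 = 0.1064 m²; mean velocity V = Q/A = 0.6583/0.1064 = 6.19 m/s.
Reynolds number Re = ρVD/μ = 993 · 6.19 · 0.368 / 0.00122 = 1.854e+06.
Re > 4000 → turbulent. Relative roughness ε/D = 0.000485/0.368 = 0.00132. Haaland: 1/√f = -1.8 log₁₀[(0.00132/3.7)^1.11 + 6.9/1.854e+06] = -1.8 log₁₀[0.000149 + 3.72e-06] = 6.87, so f = 0.02119.
Total minor-loss coefficient ΣK = 1·0.99 + 1·2.1 = 3.09.
ΔP = [f·L/D + ΣK]·(ρV²/2) = [0.02119·506/0.368 + 3.09]·(993·6.19²/2) = [29.13 + 3.09]·1.902e+04 = 6.129e+05 Pa.
Pumping power P = QΔP = 0.6583·6.129e+05 = 403500 W = 403 kW.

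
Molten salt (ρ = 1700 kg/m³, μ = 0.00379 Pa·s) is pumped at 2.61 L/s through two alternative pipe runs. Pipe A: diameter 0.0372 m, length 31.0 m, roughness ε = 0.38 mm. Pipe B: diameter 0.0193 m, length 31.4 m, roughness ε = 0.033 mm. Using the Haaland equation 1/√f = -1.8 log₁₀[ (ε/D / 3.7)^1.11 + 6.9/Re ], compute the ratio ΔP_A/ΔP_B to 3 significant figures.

ΔP_A/ΔP_B ≈ 0.0597

Pipe A: V = Q/A = 0.00261/0.001087 = 2.401 m/s; Re = 4.007e+04; ε/D = 0.0102; Haaland → f = 0.03961; ΔP_A = f(L/D)(ρV²/2) = 1.618e+05 Pa.
Pipe B: V = Q/A = 0.00261/0.0002926 = 8.921 m/s; Re = 7.723e+04; ε/D = 0.00171; Haaland → f = 0.02462; ΔP_B = f(L/D)(ρV²/2) = 2.71e+06 Pa.
ΔP_A/ΔP_B = 1.618e+05/2.71e+06 = 0.0597.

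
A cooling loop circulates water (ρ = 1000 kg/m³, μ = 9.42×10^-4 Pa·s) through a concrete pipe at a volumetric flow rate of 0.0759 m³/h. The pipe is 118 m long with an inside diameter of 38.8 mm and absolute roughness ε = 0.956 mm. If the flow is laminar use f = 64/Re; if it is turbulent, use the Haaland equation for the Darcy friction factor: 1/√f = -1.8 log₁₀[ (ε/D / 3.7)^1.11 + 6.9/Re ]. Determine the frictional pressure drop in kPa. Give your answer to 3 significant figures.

Q = 0.0759 m³/h = 0.0759/3600 = 2.108e-05 m³/s.
Cross-sectional area A = πD²/4 = π(0.0388)²/4 = 0.001182 m²; mean velocity V = Q/A = 2.108e-05/0.001182 = 0.01783 m/s.
Reynolds number Re = ρVD/μ = 1000 · 0.01783 · 0.0388 / 0.000942 = 734.5.
Re < 2300 → laminar flow, so f = 64/Re = 64/734.5 = 0.08714 (the turbulent correlation is not needed).
Darcy-Weisbach: ΔP = f(L/D)(ρV²/2) = 0.08714·(118/0.0388)·(1000·0.01783²/2) = 0.08714·3041·0.159 = 42.13 Pa.
ΔP = 42.13 Pa = 0.0421 kPa.

ΔP ≈ 0.0421 kPa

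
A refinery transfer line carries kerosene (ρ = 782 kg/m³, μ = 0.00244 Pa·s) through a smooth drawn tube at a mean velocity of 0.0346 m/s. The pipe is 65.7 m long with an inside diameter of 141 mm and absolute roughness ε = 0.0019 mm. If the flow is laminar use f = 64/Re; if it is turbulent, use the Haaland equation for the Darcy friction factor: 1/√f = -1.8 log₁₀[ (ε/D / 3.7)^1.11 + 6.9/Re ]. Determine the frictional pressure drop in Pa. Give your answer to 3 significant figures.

Reynolds number Re = ρVD/μ = 782 · 0.0346 · 0.141 / 0.00244 = 1564.
Re < 2300 → laminar flow, so f = 64/Re = 64/1564 = 0.04093 (the turbulent correlation is not needed).
Darcy-Weisbach: ΔP = f(L/D)(ρV²/2) = 0.04093·(65.7/0.141)·(782·0.0346²/2) = 0.04093·466·0.4681 = 8.928 Pa.

ΔP ≈ 8.93 Pa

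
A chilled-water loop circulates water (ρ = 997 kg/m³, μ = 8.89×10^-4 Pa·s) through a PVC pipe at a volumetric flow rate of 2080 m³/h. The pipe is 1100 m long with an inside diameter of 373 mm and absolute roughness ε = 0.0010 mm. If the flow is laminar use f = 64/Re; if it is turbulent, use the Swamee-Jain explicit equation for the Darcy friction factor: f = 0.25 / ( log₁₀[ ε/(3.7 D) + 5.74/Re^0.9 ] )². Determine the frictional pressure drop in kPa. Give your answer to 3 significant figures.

ΔP ≈ 424 kPa

Q = 2080 m³/h = 2080/3600 = 0.5778 m³/s.
Cross-sectional area A = πD²/4 = π(0.373)²/4 = 0.1093 m²; mean velocity V = Q/A = 0.5778/0.1093 = 5.288 m/s.
Reynolds number Re = ρVD/μ = 997 · 5.288 · 0.373 / 0.000889 = 2.212e+06.
Re > 4000 → turbulent. Relative roughness ε/D = 1e-06/0.373 = 2.68e-06. Swamee-Jain: f = 0.25/(log₁₀[2.68e-06/3.7 + 5.74/2.212e+06^0.9])² = 0.25/(log₁₀[7.25e-07 + 1.12e-05])² = 0.25/(-4.924)² = 0.01031.
Darcy-Weisbach: ΔP = f(L/D)(ρV²/2) = 0.01031·(1100/0.373)·(997·5.288²/2) = 0.01031·2949·1.394e+04 = 4.238e+05 Pa.
ΔP = 4.238e+05 Pa = 424 kPa.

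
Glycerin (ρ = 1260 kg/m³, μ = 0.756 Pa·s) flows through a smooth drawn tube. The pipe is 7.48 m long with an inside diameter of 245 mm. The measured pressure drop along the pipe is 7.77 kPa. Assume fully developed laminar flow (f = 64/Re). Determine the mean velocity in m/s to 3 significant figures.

For laminar flow, f = 64/Re with Re = ρVD/μ, so Darcy-Weisbach reduces to ΔP = 32μLV/D². Solving for V: V = ΔP·D²/(32μL) = 7770·(0.245)²/(32·0.756·7.48) = 2.577 m/s.
Check: Re = ρVD/μ = 1260·2.577·0.245/0.756 = 1052 < 2300, so the laminar assumption holds.

V ≈ 2.58 m/s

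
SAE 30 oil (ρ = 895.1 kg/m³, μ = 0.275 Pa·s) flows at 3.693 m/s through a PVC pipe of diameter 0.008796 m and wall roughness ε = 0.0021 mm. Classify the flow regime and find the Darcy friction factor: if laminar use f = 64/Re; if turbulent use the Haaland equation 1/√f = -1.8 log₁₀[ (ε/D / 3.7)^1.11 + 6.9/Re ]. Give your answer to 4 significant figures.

f ≈ 0.6053

Re = ρVD/μ = 895.1·3.693·0.008796/0.275 = 105.7.
Re < 2300 → laminar, so f = 64/Re = 0.6053 (roughness is irrelevant in laminar flow).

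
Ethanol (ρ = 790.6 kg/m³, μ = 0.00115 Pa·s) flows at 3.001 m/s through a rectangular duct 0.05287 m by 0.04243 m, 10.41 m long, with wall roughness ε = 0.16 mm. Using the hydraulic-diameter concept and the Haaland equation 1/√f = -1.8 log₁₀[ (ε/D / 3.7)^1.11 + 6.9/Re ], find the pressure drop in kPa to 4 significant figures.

ΔP ≈ 22.26 kPa

Hydraulic diameter D_h = 4A/P = 4·(0.05287·0.04243)/(2·(0.05287+0.04243)) = 0.008973/0.1906 = 0.04708 m.
Re = ρVD_h/μ = 790.6·3.001·0.04708/0.00115 = 9.713e+04.
ε/D_h = 0.00016/0.04708 = 0.0034; Haaland gives 1/√f = -1.8 log₁₀[0.000426+7.1e-05] = 5.947, so f = 0.02827.
ΔP = f(L/D_h)(ρV²/2) = 0.02827·10.41/0.04708·3560 = 2.226e+04 Pa.
ΔP = 22.26 kPa.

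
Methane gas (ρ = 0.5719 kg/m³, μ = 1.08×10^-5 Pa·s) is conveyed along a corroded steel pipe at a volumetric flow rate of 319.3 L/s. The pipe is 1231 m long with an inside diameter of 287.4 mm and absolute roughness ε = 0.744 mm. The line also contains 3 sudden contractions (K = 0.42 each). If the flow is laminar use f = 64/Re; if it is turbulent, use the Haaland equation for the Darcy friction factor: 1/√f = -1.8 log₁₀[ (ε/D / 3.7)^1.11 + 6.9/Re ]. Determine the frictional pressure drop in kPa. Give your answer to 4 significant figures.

ΔP ≈ 0.8053 kPa

Q = 319.3 L/s = 319.3/1000 = 0.3193 m³/s.
Cross-sectional area A = πD²/4 = π(0.2874)²/4 = 0.06487 m²; mean velocity V = Q/A = 0.3193/0.06487 = 4.922 m/s.
Reynolds number Re = ρVD/μ = 0.5719 · 4.922 · 0.2874 / 1.08e-05 = 7.491e+04.
Re > 4000 → turbulent. Relative roughness ε/D = 0.000744/0.2874 = 0.00259. Haaland: 1/√f = -1.8 log₁₀[(0.00259/3.7)^1.11 + 6.9/7.491e+04] = -1.8 log₁₀[0.000315 + 9.21e-05] = 6.103, so f = 0.02685.
Total minor-loss coefficient ΣK = 3·0.42 = 1.26.
ΔP = [f·L/D + ΣK]·(ρV²/2) = [0.02685·1231/0.2874 + 1.26]·(0.5719·4.922²/2) = [115 + 1.26]·6.927 = 805.3 Pa.
ΔP = 805.3 Pa = 0.8053 kPa.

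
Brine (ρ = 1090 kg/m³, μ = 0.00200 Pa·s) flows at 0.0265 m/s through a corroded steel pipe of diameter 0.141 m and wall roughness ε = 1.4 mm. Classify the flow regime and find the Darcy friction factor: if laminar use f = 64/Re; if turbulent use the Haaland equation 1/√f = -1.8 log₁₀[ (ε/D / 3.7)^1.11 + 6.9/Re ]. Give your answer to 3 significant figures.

Re = ρVD/μ = 1090·0.0265·0.141/0.002 = 2036.
Re < 2300 → laminar, so f = 64/Re = 0.03143 (roughness is irrelevant in laminar flow).

f ≈ 0.0314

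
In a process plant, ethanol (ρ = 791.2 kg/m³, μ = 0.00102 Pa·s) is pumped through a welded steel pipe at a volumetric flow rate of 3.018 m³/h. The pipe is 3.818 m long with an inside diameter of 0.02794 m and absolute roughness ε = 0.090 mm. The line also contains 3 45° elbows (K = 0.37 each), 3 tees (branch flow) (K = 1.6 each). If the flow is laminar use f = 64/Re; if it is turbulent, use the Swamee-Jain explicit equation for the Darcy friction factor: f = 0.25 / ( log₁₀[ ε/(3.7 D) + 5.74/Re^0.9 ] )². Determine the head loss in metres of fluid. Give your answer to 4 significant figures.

h_f ≈ 0.9640 m

Q = 3.018 m³/h = 3.018/3600 = 0.0008383 m³/s.
Cross-sectional area A = πD²/4 = π(0.02794)²/4 = 0.0006131 m²; mean velocity V = Q/A = 0.0008383/0.0006131 = 1.367 m/s.
Reynolds number Re = ρVD/μ = 791.2 · 1.367 · 0.02794 / 0.00102 = 2.963e+04.
Re > 4000 → turbulent. Relative roughness ε/D = 9e-05/0.02794 = 0.00322. Swamee-Jain: f = 0.25/(log₁₀[0.00322/3.7 + 5.74/2.963e+04^0.9])² = 0.25/(log₁₀[0.000871 + 0.000542])² = 0.25/(-2.85)² = 0.03078.
Total minor-loss coefficient ΣK = 3·0.37 + 3·1.6 = 5.91.
ΔP = [f·L/D + ΣK]·(ρV²/2) = [0.03078·3.818/0.02794 + 5.91]·(791.2·1.367²/2) = [4.206 + 5.91]·739.6 = 7482 Pa.
Head loss h_f = ΔP/(ρg) = 7482/(791.2·9.81) = 0.9640 m.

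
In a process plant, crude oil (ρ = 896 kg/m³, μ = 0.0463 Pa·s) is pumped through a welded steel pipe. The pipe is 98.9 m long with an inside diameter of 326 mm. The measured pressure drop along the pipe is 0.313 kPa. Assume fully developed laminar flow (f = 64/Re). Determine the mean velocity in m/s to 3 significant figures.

V ≈ 0.227 m/s

For laminar flow, f = 64/Re with Re = ρVD/μ, so Darcy-Weisbach reduces to ΔP = 32μLV/D². Solving for V: V = ΔP·D²/(32μL) = 313·(0.326)²/(32·0.0463·98.9) = 0.227 m/s.
Check: Re = ρVD/μ = 896·0.227·0.326/0.0463 = 1432 < 2300, so the laminar assumption holds.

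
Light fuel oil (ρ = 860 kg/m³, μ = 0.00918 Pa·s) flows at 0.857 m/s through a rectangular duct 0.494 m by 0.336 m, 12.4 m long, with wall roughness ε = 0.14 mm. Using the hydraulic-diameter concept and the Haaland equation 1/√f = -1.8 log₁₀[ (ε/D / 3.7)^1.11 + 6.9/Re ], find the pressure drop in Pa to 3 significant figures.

ΔP ≈ 233 Pa

Hydraulic diameter D_h = 4A/P = 4·(0.494·0.336)/(2·(0.494+0.336)) = 0.6639/1.66 = 0.4 m.
Re = ρVD_h/μ = 860·0.857·0.4/0.00918 = 3.211e+04.
ε/D_h = 0.00014/0.4 = 0.00035; Haaland gives 1/√f = -1.8 log₁₀[3.41e-05+0.000215] = 6.487, so f = 0.02377.
ΔP = f(L/D_h)(ρV²/2) = 0.02377·12.4/0.4·315.8 = 232.7 Pa.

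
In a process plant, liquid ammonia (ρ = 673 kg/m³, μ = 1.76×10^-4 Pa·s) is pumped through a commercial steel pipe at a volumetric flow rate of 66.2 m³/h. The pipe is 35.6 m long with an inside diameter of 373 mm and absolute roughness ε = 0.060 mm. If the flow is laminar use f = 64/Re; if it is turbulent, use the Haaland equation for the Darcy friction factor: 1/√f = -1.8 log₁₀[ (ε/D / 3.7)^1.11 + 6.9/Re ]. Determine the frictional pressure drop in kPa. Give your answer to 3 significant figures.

ΔP ≈ 0.0147 kPa

Q = 66.2 m³/h = 66.2/3600 = 0.01839 m³/s.
Cross-sectional area A = πD²/4 = π(0.373)²/4 = 0.1093 m²; mean velocity V = Q/A = 0.01839/0.1093 = 0.1683 m/s.
Reynolds number Re = ρVD/μ = 673 · 0.1683 · 0.373 / 0.000176 = 2.4e+05.
Re > 4000 → turbulent. Relative roughness ε/D = 6e-05/0.373 = 0.000161. Haaland: 1/√f = -1.8 log₁₀[(0.000161/3.7)^1.11 + 6.9/2.4e+05] = -1.8 log₁₀[1.44e-05 + 2.87e-05] = 7.857, so f = 0.0162.
Darcy-Weisbach: ΔP = f(L/D)(ρV²/2) = 0.0162·(35.6/0.373)·(673·0.1683²/2) = 0.0162·95.44·9.53 = 14.73 Pa.
ΔP = 14.73 Pa = 0.0147 kPa.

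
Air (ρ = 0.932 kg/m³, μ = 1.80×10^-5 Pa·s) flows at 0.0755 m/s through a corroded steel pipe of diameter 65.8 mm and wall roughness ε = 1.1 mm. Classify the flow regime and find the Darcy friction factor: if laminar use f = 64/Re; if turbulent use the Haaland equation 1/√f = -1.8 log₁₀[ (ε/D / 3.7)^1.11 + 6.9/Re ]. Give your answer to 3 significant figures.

Re = ρVD/μ = 0.932·0.0755·0.0658/1.8e-05 = 257.2.
Re < 2300 → laminar, so f = 64/Re = 0.2488 (roughness is irrelevant in laminar flow).

f ≈ 0.249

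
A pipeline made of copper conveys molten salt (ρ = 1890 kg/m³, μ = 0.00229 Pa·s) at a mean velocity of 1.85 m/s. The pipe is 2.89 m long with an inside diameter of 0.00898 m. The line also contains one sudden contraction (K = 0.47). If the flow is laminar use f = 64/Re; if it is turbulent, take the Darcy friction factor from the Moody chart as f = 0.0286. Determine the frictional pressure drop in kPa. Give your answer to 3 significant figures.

Reynolds number Re = ρVD/μ = 1890 · 1.85 · 0.00898 / 0.00229 = 1.371e+04.
Re > 4000 → turbulent; use the Moody-chart value f = 0.0286.
Total minor-loss coefficient ΣK = 1·0.47 = 0.47.
ΔP = [f·L/D + ΣK]·(ρV²/2) = [0.0286·2.89/0.00898 + 0.47]·(1890·1.85²/2) = [9.204 + 0.47]·3234 = 3.129e+04 Pa.
ΔP = 3.129e+04 Pa = 31.3 kPa.

ΔP ≈ 31.3 kPa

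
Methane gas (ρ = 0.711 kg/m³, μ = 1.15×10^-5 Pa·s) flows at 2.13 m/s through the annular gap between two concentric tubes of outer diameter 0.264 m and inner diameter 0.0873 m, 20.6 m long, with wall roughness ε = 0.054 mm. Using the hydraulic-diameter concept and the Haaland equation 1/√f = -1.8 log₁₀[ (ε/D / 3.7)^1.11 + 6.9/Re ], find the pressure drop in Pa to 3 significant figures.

Hydraulic diameter D_h = 4A/P = D_o - D_i = 0.264 - 0.0873 = 0.1767 m.
Re = ρVD_h/μ = 0.711·2.13·0.1767/1.15e-05 = 2.327e+04.
ε/D_h = 5.4e-05/0.1767 = 0.000306; Haaland gives 1/√f = -1.8 log₁₀[2.94e-05+0.000297] = 6.276, so f = 0.02538.
ΔP = f(L/D_h)(ρV²/2) = 0.02538·20.6/0.1767·1.613 = 4.773 Pa.

ΔP ≈ 4.77 Pa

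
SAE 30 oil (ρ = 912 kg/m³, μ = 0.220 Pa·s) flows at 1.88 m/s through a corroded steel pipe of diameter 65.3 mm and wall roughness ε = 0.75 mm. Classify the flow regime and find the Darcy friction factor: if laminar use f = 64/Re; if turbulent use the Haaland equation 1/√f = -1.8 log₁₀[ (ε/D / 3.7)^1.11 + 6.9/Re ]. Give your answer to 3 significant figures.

f ≈ 0.126

Re = ρVD/μ = 912·1.88·0.0653/0.22 = 508.9.
Re < 2300 → laminar, so f = 64/Re = 0.1258 (roughness is irrelevant in laminar flow).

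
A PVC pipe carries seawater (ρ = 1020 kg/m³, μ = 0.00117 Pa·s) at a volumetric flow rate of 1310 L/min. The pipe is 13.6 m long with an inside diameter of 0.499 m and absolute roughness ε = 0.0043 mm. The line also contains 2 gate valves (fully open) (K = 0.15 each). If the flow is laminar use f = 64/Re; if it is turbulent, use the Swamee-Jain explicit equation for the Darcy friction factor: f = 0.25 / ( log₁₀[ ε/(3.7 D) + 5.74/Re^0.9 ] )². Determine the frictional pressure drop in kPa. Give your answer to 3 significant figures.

ΔP ≈ 0.00553 kPa

Q = 1310 L/min = 1310/60000 = 0.02183 m³/s.
Cross-sectional area A = πD²/4 = π(0.499)²/4 = 0.1956 m²; mean velocity V = Q/A = 0.02183/0.1956 = 0.1116 m/s.
Reynolds number Re = ρVD/μ = 1020 · 0.1116 · 0.499 / 0.00117 = 4.857e+04.
Re > 4000 → turbulent. Relative roughness ε/D = 4.3e-06/0.499 = 8.62e-06. Swamee-Jain: f = 0.25/(log₁₀[8.62e-06/3.7 + 5.74/4.857e+04^0.9])² = 0.25/(log₁₀[2.33e-06 + 0.000348])² = 0.25/(-3.456)² = 0.02093.
Total minor-loss coefficient ΣK = 2·0.15 = 0.3.
ΔP = [f·L/D + ΣK]·(ρV²/2) = [0.02093·13.6/0.499 + 0.3]·(1020·0.1116²/2) = [0.5705 + 0.3]·6.357 = 5.533 Pa.
ΔP = 5.533 Pa = 0.00553 kPa.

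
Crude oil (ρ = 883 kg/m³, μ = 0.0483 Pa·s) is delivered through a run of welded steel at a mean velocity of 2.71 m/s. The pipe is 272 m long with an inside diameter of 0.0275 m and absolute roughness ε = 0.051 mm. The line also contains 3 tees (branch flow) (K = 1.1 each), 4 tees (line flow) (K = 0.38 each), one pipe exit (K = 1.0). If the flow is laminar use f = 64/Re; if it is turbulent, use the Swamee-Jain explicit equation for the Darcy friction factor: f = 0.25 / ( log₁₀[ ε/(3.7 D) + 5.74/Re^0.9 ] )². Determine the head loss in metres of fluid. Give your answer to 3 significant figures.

h_f ≈ 176 m

Reynolds number Re = ρVD/μ = 883 · 2.71 · 0.0275 / 0.0483 = 1362.
Re < 2300 → laminar flow, so f = 64/Re = 64/1362 = 0.04697 (the turbulent correlation is not needed).
Total minor-loss coefficient ΣK = 3·1.1 + 4·0.38 + 1·1 = 5.82.
ΔP = [f·L/D + ΣK]·(ρV²/2) = [0.04697·272/0.0275 + 5.82]·(883·2.71²/2) = [464.6 + 5.82]·3242 = 1.525e+06 Pa.
Head loss h_f = ΔP/(ρg) = 1.525e+06/(883·9.81) = 176 m.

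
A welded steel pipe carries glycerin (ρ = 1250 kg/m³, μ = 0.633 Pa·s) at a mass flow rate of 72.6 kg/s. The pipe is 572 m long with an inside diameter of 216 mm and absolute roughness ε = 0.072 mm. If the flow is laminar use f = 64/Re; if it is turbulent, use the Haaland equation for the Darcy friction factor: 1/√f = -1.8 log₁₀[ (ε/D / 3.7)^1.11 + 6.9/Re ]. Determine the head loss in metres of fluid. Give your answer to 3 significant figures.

h_f ≈ 32.1 m

A = πD²/4 = π(0.216)²/4 = 0.03664 m²; mean velocity V = ṁ/(ρA) = 72.6/(1250 · 0.03664) = 1.585 m/s.
Reynolds number Re = ρVD/μ = 1250 · 1.585 · 0.216 / 0.633 = 676.1.
Re < 2300 → laminar flow, so f = 64/Re = 64/676.1 = 0.09467 (the turbulent correlation is not needed).
Darcy-Weisbach: ΔP = f(L/D)(ρV²/2) = 0.09467·(572/0.216)·(1250·1.585²/2) = 0.09467·2648·1570 = 3.936e+05 Pa.
Head loss h_f = ΔP/(ρg) = 3.936e+05/(1250·9.81) = 32.1 m.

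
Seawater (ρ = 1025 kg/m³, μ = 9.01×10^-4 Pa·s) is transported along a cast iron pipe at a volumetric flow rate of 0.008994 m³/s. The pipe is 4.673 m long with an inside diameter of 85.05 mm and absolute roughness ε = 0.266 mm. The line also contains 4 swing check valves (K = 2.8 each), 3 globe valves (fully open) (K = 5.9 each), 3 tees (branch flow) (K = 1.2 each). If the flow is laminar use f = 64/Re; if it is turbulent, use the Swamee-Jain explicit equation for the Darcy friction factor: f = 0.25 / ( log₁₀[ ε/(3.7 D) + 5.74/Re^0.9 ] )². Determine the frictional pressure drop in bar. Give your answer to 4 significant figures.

ΔP ≈ 0.4369 bar

Cross-sectional area A = πD²/4 = π(0.08505)²/4 = 0.005681 m²; mean velocity V = Q/A = 0.008994/0.005681 = 1.583 m/s.
Reynolds number Re = ρVD/μ = 1025 · 1.583 · 0.08505 / 0.000901 = 1.532e+05.
Re > 4000 → turbulent. Relative roughness ε/D = 0.000266/0.08505 = 0.00313. Swamee-Jain: f = 0.25/(log₁₀[0.00313/3.7 + 5.74/1.532e+05^0.9])² = 0.25/(log₁₀[0.000845 + 0.000124])² = 0.25/(-3.014)² = 0.02753.
Total minor-loss coefficient ΣK = 4·2.8 + 3·5.9 + 3·1.2 = 32.5.
ΔP = [f·L/D + ΣK]·(ρV²/2) = [0.02753·4.673/0.08505 + 32.5]·(1025·1.583²/2) = [1.512 + 32.5]·1284 = 4.369e+04 Pa.
ΔP = 4.369e+04 Pa = 0.4369 bar.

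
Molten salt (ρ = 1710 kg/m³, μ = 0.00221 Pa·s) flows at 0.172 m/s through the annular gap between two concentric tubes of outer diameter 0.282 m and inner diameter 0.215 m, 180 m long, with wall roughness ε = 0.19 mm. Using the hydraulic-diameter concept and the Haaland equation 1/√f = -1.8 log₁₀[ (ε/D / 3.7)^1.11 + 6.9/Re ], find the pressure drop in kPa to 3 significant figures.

ΔP ≈ 2.41 kPa

Hydraulic diameter D_h = 4A/P = D_o - D_i = 0.282 - 0.215 = 0.067 m.
Re = ρVD_h/μ = 1710·0.172·0.067/0.00221 = 8917.
ε/D_h = 0.00019/0.067 = 0.00284; Haaland gives 1/√f = -1.8 log₁₀[0.000348+0.000774] = 5.31, so f = 0.03547.
ΔP = f(L/D_h)(ρV²/2) = 0.03547·180/0.067·25.29 = 2410 Pa.
ΔP = 2.41 kPa.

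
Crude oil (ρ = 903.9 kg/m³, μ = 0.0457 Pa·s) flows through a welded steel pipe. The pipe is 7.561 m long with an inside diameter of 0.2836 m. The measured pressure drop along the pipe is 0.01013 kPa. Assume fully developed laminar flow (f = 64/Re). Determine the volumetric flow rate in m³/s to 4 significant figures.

For laminar flow, f = 64/Re with Re = ρVD/μ, so Darcy-Weisbach reduces to ΔP = 32μLV/D². Solving for V: V = ΔP·D²/(32μL) = 10.13·(0.2836)²/(32·0.0457·7.561) = 0.07368 m/s.
Check: Re = ρVD/μ = 903.9·0.07368·0.2836/0.0457 = 413.3 < 2300, so the laminar assumption holds.
Q = V·A = 0.07368·(π/4·0.2836²) = 0.004655 m³/s = 0.004655 m³/s.

Q ≈ 0.004655 m³/s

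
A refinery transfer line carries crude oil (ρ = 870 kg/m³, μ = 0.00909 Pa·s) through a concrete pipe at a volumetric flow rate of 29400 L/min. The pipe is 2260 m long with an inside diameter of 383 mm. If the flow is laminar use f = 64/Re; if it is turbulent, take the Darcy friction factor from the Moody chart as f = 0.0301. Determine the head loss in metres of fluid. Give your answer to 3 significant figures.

Q = 29400 L/min = 29400/60000 = 0.49 m³/s.
Cross-sectional area A = πD²/4 = π(0.383)²/4 = 0.1152 m²; mean velocity V = Q/A = 0.49/0.1152 = 4.253 m/s.
Reynolds number Re = ρVD/μ = 870 · 4.253 · 0.383 / 0.00909 = 1.559e+05.
Re > 4000 → turbulent; use the Moody-chart value f = 0.0301.
Darcy-Weisbach: ΔP = f(L/D)(ρV²/2) = 0.0301·(2260/0.383)·(870·4.253²/2) = 0.0301·5901·7869 = 1.398e+06 Pa.
Head loss h_f = ΔP/(ρg) = 1.398e+06/(870·9.81) = 164 m.

h_f ≈ 164 m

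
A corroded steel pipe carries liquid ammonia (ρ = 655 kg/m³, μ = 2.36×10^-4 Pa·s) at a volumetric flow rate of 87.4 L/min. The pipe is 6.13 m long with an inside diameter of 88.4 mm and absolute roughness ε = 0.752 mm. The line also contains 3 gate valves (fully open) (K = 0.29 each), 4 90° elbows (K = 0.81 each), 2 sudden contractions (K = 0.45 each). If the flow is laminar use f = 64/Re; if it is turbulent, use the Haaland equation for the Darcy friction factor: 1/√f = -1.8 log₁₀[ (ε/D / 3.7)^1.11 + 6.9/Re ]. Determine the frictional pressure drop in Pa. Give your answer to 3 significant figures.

ΔP ≈ 140 Pa

Q = 87.4 L/min = 87.4/60000 = 0.001457 m³/s.
Cross-sectional area A = πD²/4 = π(0.0884)²/4 = 0.006138 m²; mean velocity V = Q/A = 0.001457/0.006138 = 0.2373 m/s.
Reynolds number Re = ρVD/μ = 655 · 0.2373 · 0.0884 / 0.000236 = 5.823e+04.
Re > 4000 → turbulent. Relative roughness ε/D = 0.000752/0.0884 = 0.00851. Haaland: 1/√f = -1.8 log₁₀[(0.00851/3.7)^1.11 + 6.9/5.823e+04] = -1.8 log₁₀[0.00118 + 0.000118] = 5.197, so f = 0.03703.
Total minor-loss coefficient ΣK = 3·0.29 + 4·0.81 + 2·0.45 = 5.01.
ΔP = [f·L/D + ΣK]·(ρV²/2) = [0.03703·6.13/0.0884 + 5.01]·(655·0.2373²/2) = [2.568 + 5.01]·18.45 = 139.8 Pa.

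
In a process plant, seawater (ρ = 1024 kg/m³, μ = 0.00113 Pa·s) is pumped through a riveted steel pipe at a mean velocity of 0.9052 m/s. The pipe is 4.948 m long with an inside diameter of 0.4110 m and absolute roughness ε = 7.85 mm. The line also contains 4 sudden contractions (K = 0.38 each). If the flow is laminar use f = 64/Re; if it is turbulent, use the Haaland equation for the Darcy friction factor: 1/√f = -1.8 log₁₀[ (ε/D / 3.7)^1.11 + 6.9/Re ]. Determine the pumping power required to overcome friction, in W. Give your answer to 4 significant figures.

Reynolds number Re = ρVD/μ = 1024 · 0.9052 · 0.411 / 0.00113 = 3.371e+05.
Re > 4000 → turbulent. Relative roughness ε/D = 0.00785/0.411 = 0.0191. Haaland: 1/√f = -1.8 log₁₀[(0.0191/3.7)^1.11 + 6.9/3.371e+05] = -1.8 log₁₀[0.00289 + 2.05e-05] = 4.564, so f = 0.048.
Total minor-loss coefficient ΣK = 4·0.38 = 1.52.
ΔP = [f·L/D + ΣK]·(ρV²/2) = [0.048·4.948/0.411 + 1.52]·(1024·0.9052²/2) = [0.5779 + 1.52]·419.5 = 880.1 Pa.
Q = V·A = 0.9052·0.1327 = 0.1201 m³/s.
Pumping power P = QΔP = 0.1201·880.1 = 105.70 W = 105.7 W.

P ≈ 105.7 W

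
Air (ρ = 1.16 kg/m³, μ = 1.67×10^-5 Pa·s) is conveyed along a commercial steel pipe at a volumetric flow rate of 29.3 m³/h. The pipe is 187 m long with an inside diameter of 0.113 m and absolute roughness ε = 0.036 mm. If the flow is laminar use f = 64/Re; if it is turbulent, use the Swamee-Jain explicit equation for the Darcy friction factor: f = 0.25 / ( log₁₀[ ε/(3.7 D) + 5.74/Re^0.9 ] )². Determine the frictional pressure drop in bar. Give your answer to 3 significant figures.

Q = 29.3 m³/h = 29.3/3600 = 0.008139 m³/s.
Cross-sectional area A = πD²/4 = π(0.113)²/4 = 0.01003 m²; mean velocity V = Q/A = 0.008139/0.01003 = 0.8116 m/s.
Reynolds number Re = ρVD/μ = 1.16 · 0.8116 · 0.113 / 1.67e-05 = 6370.
Re > 4000 → turbulent. Relative roughness ε/D = 3.6e-05/0.113 = 0.000319. Swamee-Jain: f = 0.25/(log₁₀[0.000319/3.7 + 5.74/6370^0.9])² = 0.25/(log₁₀[8.61e-05 + 0.00216])² = 0.25/(-2.648)² = 0.03566.
Darcy-Weisbach: ΔP = f(L/D)(ρV²/2) = 0.03566·(187/0.113)·(1.16·0.8116²/2) = 0.03566·1655·0.382 = 22.54 Pa.
ΔP = 22.54 Pa = 2.25×10^-4 bar.

ΔP ≈ 2.25×10^-4 bar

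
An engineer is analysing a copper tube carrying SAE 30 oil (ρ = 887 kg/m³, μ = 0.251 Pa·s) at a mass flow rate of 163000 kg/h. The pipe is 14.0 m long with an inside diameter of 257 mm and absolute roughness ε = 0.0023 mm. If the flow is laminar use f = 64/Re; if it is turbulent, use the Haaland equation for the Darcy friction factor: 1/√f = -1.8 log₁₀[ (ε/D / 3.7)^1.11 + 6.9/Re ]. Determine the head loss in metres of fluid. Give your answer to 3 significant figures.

ṁ = 163000 kg/h = 163000/3600 = 45.28 kg/s.
A = πD²/4 = π(0.257)²/4 = 0.05187 m²; mean velocity V = ṁ/(ρA) = 45.28/(887 · 0.05187) = 0.984 m/s.
Reynolds number Re = ρVD/μ = 887 · 0.984 · 0.257 / 0.251 = 893.7.
Re < 2300 → laminar flow, so f = 64/Re = 64/893.7 = 0.07161 (the turbulent correlation is not needed).
Darcy-Weisbach: ΔP = f(L/D)(ρV²/2) = 0.07161·(14/0.257)·(887·0.984²/2) = 0.07161·54.47·429.4 = 1675 Pa.
Head loss h_f = ΔP/(ρg) = 1675/(887·9.81) = 0.193 m.

h_f ≈ 0.193 m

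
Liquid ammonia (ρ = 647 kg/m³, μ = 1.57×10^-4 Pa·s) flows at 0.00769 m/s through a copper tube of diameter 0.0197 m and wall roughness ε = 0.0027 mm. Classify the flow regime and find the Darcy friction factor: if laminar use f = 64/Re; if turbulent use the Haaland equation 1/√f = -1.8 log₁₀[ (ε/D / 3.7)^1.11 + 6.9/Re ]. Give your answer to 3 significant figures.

Re = ρVD/μ = 647·0.00769·0.0197/0.000157 = 624.3.
Re < 2300 → laminar, so f = 64/Re = 0.1025 (roughness is irrelevant in laminar flow).

f ≈ 0.103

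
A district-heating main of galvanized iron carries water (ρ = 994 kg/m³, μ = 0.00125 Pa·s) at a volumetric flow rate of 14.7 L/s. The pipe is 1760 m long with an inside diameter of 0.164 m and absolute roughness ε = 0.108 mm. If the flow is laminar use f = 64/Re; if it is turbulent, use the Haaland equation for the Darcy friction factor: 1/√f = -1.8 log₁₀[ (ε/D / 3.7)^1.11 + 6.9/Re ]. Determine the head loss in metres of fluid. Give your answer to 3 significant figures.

h_f ≈ 5.55 m

Q = 14.7 L/s = 14.7/1000 = 0.0147 m³/s.
Cross-sectional area A = πD²/4 = π(0.164)²/4 = 0.02112 m²; mean velocity V = Q/A = 0.0147/0.02112 = 0.6959 m/s.
Reynolds number Re = ρVD/μ = 994 · 0.6959 · 0.164 / 0.00125 = 9.075e+04.
Re > 4000 → turbulent. Relative roughness ε/D = 0.000108/0.164 = 0.000659. Haaland: 1/√f = -1.8 log₁₀[(0.000659/3.7)^1.11 + 6.9/9.075e+04] = -1.8 log₁₀[6.89e-05 + 7.6e-05] = 6.91, so f = 0.02094.
Darcy-Weisbach: ΔP = f(L/D)(ρV²/2) = 0.02094·(1760/0.164)·(994·0.6959²/2) = 0.02094·1.073e+04·240.7 = 5.409e+04 Pa.
Head loss h_f = ΔP/(ρg) = 5.409e+04/(994·9.81) = 5.55 m.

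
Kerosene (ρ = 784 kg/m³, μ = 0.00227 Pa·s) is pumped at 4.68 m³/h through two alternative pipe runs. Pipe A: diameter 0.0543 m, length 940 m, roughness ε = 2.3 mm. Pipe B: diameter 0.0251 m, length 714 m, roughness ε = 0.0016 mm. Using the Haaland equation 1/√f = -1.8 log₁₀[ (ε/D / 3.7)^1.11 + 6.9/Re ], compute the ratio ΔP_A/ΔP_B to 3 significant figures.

Pipe A: V = Q/A = 0.0013/0.002316 = 0.5614 m/s; Re = 1.053e+04; ε/D = 0.0424; Haaland → f = 0.06894; ΔP_A = f(L/D)(ρV²/2) = 1.474e+05 Pa.
Pipe B: V = Q/A = 0.0013/0.0004948 = 2.627 m/s; Re = 2.278e+04; ε/D = 6.37e-05; Haaland → f = 0.02503; ΔP_B = f(L/D)(ρV²/2) = 1.927e+06 Pa.
ΔP_A/ΔP_B = 1.474e+05/1.927e+06 = 0.0765.

ΔP_A/ΔP_B ≈ 0.0765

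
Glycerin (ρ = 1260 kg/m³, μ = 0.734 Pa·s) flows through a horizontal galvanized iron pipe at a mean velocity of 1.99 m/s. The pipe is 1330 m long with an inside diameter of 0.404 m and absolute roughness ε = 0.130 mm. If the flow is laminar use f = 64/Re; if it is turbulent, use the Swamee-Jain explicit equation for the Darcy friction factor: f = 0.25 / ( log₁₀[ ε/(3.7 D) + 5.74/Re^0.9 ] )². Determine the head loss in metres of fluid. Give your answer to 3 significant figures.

h_f ≈ 30.8 m

Reynolds number Re = ρVD/μ = 1260 · 1.99 · 0.404 / 0.734 = 1380.
Re < 2300 → laminar flow, so f = 64/Re = 64/1380 = 0.04637 (the turbulent correlation is not needed).
Darcy-Weisbach: ΔP = f(L/D)(ρV²/2) = 0.04637·(1330/0.404)·(1260·1.99²/2) = 0.04637·3292·2495 = 3.809e+05 Pa.
Head loss h_f = ΔP/(ρg) = 3.809e+05/(1260·9.81) = 30.8 m.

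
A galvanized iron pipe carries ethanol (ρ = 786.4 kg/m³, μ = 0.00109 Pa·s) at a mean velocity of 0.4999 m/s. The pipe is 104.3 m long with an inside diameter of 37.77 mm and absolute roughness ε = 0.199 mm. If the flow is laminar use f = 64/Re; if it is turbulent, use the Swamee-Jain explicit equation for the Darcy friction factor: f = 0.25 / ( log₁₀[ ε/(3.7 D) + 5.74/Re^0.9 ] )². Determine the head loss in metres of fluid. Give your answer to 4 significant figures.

Reynolds number Re = ρVD/μ = 786.4 · 0.4999 · 0.03777 / 0.00109 = 1.362e+04.
Re > 4000 → turbulent. Relative roughness ε/D = 0.000199/0.03777 = 0.00527. Swamee-Jain: f = 0.25/(log₁₀[0.00527/3.7 + 5.74/1.362e+04^0.9])² = 0.25/(log₁₀[0.00142 + 0.00109])² = 0.25/(-2.599)² = 0.037.
Darcy-Weisbach: ΔP = f(L/D)(ρV²/2) = 0.037·(104.3/0.03777)·(786.4·0.4999²/2) = 0.037·2761·98.26 = 1.004e+04 Pa.
Head loss h_f = ΔP/(ρg) = 1.004e+04/(786.4·9.81) = 1.301 m.

h_f ≈ 1.301 m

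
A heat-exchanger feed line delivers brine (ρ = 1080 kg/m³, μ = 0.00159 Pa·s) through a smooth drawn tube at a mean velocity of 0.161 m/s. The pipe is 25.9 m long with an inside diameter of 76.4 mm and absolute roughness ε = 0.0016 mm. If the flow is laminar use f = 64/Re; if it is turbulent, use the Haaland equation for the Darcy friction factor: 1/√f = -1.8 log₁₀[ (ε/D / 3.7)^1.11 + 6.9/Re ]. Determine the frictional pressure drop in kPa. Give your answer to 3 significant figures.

Reynolds number Re = ρVD/μ = 1080 · 0.161 · 0.0764 / 0.00159 = 8355.
Re > 4000 → turbulent. Relative roughness ε/D = 1.6e-06/0.0764 = 2.09e-05. Haaland: 1/√f = -1.8 log₁₀[(2.09e-05/3.7)^1.11 + 6.9/8355] = -1.8 log₁₀[1.5e-06 + 0.000826] = 5.548, so f = 0.03249.
Darcy-Weisbach: ΔP = f(L/D)(ρV²/2) = 0.03249·(25.9/0.0764)·(1080·0.161²/2) = 0.03249·339·14 = 154.2 Pa.
ΔP = 154.2 Pa = 0.154 kPa.

ΔP ≈ 0.154 kPa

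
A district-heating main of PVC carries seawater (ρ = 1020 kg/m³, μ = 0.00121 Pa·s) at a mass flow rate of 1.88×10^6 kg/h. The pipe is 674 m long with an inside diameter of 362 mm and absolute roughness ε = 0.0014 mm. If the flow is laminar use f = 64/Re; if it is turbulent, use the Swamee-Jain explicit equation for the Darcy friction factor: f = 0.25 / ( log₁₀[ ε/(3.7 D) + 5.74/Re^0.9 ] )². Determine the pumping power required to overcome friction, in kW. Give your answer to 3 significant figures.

ṁ = 1.88×10^6 kg/h = 1.88×10^6/3600 = 522.2 kg/s.
A = πD²/4 = π(0.362)²/4 = 0.1029 m²; mean velocity V = ṁ/(ρA) = 522.2/(1020 · 0.1029) = 4.974 m/s.
Reynolds number Re = ρVD/μ = 1020 · 4.974 · 0.362 / 0.00121 = 1.518e+06.
Re > 4000 → turbulent. Relative roughness ε/D = 1.4e-06/0.362 = 3.87e-06. Swamee-Jain: f = 0.25/(log₁₀[3.87e-06/3.7 + 5.74/1.518e+06^0.9])² = 0.25/(log₁₀[1.05e-06 + 1.57e-05])² = 0.25/(-4.776)² = 0.01096.
Darcy-Weisbach: ΔP = f(L/D)(ρV²/2) = 0.01096·(674/0.362)·(1020·4.974²/2) = 0.01096·1862·1.262e+04 = 2.575e+05 Pa.
Q = ṁ/ρ = 522.2/1020 = 0.512 m³/s.
Pumping power P = QΔP = 0.512·2.575e+05 = 131800 W = 132 kW.

P ≈ 132 kW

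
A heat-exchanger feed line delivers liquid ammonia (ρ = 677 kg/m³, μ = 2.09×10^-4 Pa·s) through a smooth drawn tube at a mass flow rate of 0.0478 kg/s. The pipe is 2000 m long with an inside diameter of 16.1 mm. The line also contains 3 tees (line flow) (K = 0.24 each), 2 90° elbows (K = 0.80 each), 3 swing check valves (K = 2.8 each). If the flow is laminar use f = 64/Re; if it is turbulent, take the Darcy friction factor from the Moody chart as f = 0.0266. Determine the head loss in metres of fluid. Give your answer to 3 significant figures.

A = πD²/4 = π(0.0161)²/4 = 0.0002036 m²; mean velocity V = ṁ/(ρA) = 0.0478/(677 · 0.0002036) = 0.3468 m/s.
Reynolds number Re = ρVD/μ = 677 · 0.3468 · 0.0161 / 0.000209 = 1.809e+04.
Re > 4000 → turbulent; use the Moody-chart value f = 0.0266.
Total minor-loss coefficient ΣK = 3·0.24 + 2·0.8 + 3·2.8 = 10.7.
ΔP = [f·L/D + ΣK]·(ρV²/2) = [0.0266·2000/0.0161 + 10.7]·(677·0.3468²/2) = [3304 + 10.7]·40.71 = 1.35e+05 Pa.
Head loss h_f = ΔP/(ρg) = 1.35e+05/(677·9.81) = 20.3 m.

h_f ≈ 20.3 m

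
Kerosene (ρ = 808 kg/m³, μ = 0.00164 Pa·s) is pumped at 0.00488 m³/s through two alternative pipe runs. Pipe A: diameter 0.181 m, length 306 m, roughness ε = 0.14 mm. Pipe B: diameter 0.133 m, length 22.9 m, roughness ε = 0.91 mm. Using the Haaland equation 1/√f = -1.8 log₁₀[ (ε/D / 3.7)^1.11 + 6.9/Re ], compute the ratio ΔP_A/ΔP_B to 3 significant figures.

Pipe A: V = Q/A = 0.00488/0.02573 = 0.1897 m/s; Re = 1.691e+04; ε/D = 0.000773; Haaland → f = 0.02818; ΔP_A = f(L/D)(ρV²/2) = 692.3 Pa.
Pipe B: V = Q/A = 0.00488/0.01389 = 0.3513 m/s; Re = 2.302e+04; ε/D = 0.00684; Haaland → f = 0.0364; ΔP_B = f(L/D)(ρV²/2) = 312.4 Pa.
ΔP_A/ΔP_B = 692.3/312.4 = 2.22.

ΔP_A/ΔP_B ≈ 2.22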